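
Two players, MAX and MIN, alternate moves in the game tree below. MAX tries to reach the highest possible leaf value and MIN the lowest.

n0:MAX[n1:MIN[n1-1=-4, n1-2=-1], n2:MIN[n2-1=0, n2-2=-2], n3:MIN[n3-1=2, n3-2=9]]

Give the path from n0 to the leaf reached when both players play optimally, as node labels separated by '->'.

n0 -> n3 -> n3-1

n1 (MIN): min(-4, -1) = -4
n2 (MIN): min(0, -2) = -2
n3 (MIN): min(2, 9) = 2
n0 (MAX): max(-4, -2, 2) = 2
At n0, MAX picks n3 (highest: 2).
At n3, MIN picks n3-1 (lowest: 2).
Terminal value 2.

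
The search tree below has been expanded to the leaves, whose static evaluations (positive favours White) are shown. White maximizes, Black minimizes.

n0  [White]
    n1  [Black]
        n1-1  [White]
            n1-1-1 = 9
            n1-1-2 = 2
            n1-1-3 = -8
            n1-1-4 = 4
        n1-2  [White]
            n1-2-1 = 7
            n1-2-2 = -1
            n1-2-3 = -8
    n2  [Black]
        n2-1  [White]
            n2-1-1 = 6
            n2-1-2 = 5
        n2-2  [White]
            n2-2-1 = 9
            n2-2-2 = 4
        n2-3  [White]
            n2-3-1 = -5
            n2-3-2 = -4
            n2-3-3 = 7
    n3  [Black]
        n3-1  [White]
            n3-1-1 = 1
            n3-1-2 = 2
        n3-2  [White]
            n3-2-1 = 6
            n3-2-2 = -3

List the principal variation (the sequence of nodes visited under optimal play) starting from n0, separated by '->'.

n1-1 (White): max(9, 2, -8, 4) = 9
n1-2 (White): max(7, -1, -8) = 7
n1 (Black): min(9, 7) = 7
n2-1 (White): max(6, 5) = 6
n2-2 (White): max(9, 4) = 9
n2-3 (White): max(-5, -4, 7) = 7
n2 (Black): min(6, 9, 7) = 6
n3-1 (White): max(1, 2) = 2
n3-2 (White): max(6, -3) = 6
n3 (Black): min(2, 6) = 2
n0 (White): max(7, 6, 2) = 7
At n0, White picks n1 (highest: 7).
At n1, Black picks n1-2 (lowest: 7).
At n1-2, White picks n1-2-1 (highest: 7).
Terminal value 7.

n0 -> n1 -> n1-2 -> n1-2-1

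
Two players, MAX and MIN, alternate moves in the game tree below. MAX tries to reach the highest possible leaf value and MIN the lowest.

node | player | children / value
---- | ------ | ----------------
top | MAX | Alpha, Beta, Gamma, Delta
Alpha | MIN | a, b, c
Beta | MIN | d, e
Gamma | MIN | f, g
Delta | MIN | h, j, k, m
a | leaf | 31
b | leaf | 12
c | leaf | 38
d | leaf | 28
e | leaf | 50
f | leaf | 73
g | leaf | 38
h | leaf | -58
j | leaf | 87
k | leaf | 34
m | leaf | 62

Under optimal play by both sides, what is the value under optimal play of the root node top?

38

Alpha (MIN): min(31, 12, 38) = 12
Beta (MIN): min(28, 50) = 28
Gamma (MIN): min(73, 38) = 38
Delta (MIN): min(-58, 87, 34, 62) = -58
top (MAX): max(12, 28, 38, -58) = 38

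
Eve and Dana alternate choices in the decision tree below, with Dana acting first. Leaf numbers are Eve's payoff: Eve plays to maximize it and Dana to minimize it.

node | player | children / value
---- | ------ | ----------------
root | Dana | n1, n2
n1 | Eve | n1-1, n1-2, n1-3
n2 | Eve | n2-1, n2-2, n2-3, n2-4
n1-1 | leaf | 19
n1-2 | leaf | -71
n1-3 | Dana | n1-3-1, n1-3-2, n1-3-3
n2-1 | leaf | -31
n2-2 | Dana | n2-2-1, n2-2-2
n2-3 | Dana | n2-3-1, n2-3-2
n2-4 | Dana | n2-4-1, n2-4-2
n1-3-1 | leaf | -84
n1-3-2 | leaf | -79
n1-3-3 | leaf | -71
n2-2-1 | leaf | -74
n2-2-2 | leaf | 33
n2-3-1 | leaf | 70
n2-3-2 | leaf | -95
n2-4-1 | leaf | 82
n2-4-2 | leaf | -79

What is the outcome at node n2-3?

-95

n2-3 (Dana): min(70, -95) = -95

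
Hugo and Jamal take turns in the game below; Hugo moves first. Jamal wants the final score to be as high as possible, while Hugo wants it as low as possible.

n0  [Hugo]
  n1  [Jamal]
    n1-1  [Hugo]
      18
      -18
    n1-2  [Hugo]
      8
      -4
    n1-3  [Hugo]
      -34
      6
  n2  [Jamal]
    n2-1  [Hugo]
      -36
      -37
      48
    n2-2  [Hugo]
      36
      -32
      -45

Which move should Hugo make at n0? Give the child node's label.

n2

n1-1 (Hugo): min(18, -18) = -18
n1-2 (Hugo): min(8, -4) = -4
n1-3 (Hugo): min(-34, 6) = -34
n1 (Jamal): max(-18, -4, -34) = -4
n2-1 (Hugo): min(-36, -37, 48) = -37
n2-2 (Hugo): min(36, -32, -45) = -45
n2 (Jamal): max(-37, -45) = -37
n0 (Hugo): min(-4, -37) = -37
Hugo at n0 wants the lowest of {n1=-4, n2=-37}, so chooses n2.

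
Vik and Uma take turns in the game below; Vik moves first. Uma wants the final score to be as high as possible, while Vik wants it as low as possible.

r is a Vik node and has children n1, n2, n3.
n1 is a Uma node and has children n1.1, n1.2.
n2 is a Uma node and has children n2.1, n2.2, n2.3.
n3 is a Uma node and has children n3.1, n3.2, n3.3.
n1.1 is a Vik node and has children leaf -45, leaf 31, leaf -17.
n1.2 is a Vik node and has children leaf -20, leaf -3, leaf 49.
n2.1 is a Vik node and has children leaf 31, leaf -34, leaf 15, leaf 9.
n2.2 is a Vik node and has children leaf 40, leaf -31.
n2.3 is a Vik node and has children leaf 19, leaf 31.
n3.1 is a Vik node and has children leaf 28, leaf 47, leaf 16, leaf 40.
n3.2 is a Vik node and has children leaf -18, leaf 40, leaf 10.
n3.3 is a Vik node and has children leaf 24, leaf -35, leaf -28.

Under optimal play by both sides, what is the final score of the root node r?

n1.1 (Vik): min(-45, 31, -17) = -45
n1.2 (Vik): min(-20, -3, 49) = -20
n1 (Uma): max(-45, -20) = -20
n2.1 (Vik): min(31, -34, 15, 9) = -34
n2.2 (Vik): min(40, -31) = -31
n2.3 (Vik): min(19, 31) = 19
n2 (Uma): max(-34, -31, 19) = 19
n3.1 (Vik): min(28, 47, 16, 40) = 16
n3.2 (Vik): min(-18, 40, 10) = -18
n3.3 (Vik): min(24, -35, -28) = -35
n3 (Uma): max(16, -18, -35) = 16
r (Vik): min(-20, 19, 16) = -20

-20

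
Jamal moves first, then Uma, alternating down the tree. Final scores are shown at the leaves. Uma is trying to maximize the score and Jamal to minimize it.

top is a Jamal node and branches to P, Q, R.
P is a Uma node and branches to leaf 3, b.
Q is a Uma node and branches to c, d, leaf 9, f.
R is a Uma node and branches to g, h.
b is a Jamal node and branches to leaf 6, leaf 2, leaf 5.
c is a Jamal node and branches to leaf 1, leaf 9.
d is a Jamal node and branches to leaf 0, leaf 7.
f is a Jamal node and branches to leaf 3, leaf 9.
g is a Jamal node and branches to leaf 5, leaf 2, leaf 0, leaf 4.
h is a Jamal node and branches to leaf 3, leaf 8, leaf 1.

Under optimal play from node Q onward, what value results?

9

c (Jamal): min(1, 9) = 1
d (Jamal): min(0, 7) = 0
f (Jamal): min(3, 9) = 3
Q (Uma): max(1, 0, 9, 3) = 9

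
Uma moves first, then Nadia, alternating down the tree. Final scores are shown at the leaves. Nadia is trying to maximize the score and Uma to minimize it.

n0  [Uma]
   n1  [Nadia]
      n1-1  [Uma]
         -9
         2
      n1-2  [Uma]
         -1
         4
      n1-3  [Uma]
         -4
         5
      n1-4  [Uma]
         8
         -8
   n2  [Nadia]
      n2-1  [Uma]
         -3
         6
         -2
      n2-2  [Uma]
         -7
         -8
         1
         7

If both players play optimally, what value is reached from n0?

-3

n1-1 (Uma): min(-9, 2) = -9
n1-2 (Uma): min(-1, 4) = -1
n1-3 (Uma): min(-4, 5) = -4
n1-4 (Uma): min(8, -8) = -8
n1 (Nadia): max(-9, -1, -4, -8) = -1
n2-1 (Uma): min(-3, 6, -2) = -3
n2-2 (Uma): min(-7, -8, 1, 7) = -8
n2 (Nadia): max(-3, -8) = -3
n0 (Uma): min(-1, -3) = -3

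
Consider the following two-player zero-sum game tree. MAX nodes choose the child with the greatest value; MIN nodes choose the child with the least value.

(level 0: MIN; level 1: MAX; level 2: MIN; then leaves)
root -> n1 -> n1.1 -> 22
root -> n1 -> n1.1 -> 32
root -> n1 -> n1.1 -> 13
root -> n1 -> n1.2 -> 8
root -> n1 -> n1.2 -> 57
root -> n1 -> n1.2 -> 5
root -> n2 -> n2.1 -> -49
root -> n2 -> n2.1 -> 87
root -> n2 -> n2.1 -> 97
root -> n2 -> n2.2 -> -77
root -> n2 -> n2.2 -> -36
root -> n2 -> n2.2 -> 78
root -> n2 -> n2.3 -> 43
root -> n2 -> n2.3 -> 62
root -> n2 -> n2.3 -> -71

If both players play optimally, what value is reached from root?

n1.1 (MIN): min(22, 32, 13) = 13
n1.2 (MIN): min(8, 57, 5) = 5
n1 (MAX): max(13, 5) = 13
n2.1 (MIN): min(-49, 87, 97) = -49
n2.2 (MIN): min(-77, -36, 78) = -77
n2.3 (MIN): min(43, 62, -71) = -71
n2 (MAX): max(-49, -77, -71) = -49
root (MIN): min(13, -49) = -49

-49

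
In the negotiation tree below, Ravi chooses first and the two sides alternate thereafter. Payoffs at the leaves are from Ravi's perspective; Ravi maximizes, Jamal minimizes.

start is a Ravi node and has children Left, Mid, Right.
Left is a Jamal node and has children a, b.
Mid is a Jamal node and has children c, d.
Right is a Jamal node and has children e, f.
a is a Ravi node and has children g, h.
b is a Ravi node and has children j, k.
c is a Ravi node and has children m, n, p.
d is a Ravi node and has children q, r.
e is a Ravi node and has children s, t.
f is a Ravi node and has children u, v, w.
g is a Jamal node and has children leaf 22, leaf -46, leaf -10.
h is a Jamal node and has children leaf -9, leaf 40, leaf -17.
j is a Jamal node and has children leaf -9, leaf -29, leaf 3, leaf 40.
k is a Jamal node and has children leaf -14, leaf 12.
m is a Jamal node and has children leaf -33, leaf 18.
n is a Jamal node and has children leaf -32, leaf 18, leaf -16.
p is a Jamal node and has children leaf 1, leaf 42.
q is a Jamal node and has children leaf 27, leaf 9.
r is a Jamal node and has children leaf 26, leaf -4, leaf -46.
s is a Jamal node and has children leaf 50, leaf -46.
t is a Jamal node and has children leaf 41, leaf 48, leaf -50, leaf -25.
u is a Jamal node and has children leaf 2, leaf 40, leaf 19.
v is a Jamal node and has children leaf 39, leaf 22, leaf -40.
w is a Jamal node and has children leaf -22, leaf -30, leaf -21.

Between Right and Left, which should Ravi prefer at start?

Left

s (Jamal): min(50, -46) = -46
t (Jamal): min(41, 48, -50, -25) = -50
e (Ravi): max(-46, -50) = -46
u (Jamal): min(2, 40, 19) = 2
v (Jamal): min(39, 22, -40) = -40
w (Jamal): min(-22, -30, -21) = -30
f (Ravi): max(2, -40, -30) = 2
Right (Jamal): min(-46, 2) = -46
g (Jamal): min(22, -46, -10) = -46
h (Jamal): min(-9, 40, -17) = -17
a (Ravi): max(-46, -17) = -17
j (Jamal): min(-9, -29, 3, 40) = -29
k (Jamal): min(-14, 12) = -14
b (Ravi): max(-29, -14) = -14
Left (Jamal): min(-17, -14) = -17
Ravi prefers the higher value; Right=-46, Left=-17. Left is better since -17 > -46.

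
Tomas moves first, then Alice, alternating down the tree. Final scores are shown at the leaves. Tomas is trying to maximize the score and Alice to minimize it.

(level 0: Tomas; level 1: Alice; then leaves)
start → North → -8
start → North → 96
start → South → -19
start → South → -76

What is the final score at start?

North (Alice): min(-8, 96) = -8
South (Alice): min(-19, -76) = -76
start (Tomas): max(-8, -76) = -8

-8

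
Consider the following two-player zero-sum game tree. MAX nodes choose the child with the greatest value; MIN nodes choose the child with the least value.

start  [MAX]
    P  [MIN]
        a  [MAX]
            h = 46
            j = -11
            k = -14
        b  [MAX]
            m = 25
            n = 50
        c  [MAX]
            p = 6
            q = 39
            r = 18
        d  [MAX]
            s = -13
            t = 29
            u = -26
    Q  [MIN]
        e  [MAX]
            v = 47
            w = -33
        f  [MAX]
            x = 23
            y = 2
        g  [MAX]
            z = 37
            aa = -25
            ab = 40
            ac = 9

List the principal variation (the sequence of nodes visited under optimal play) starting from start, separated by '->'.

a (MAX): max(46, -11, -14) = 46
b (MAX): max(25, 50) = 50
c (MAX): max(6, 39, 18) = 39
d (MAX): max(-13, 29, -26) = 29
P (MIN): min(46, 50, 39, 29) = 29
e (MAX): max(47, -33) = 47
f (MAX): max(23, 2) = 23
g (MAX): max(37, -25, 40, 9) = 40
Q (MIN): min(47, 23, 40) = 23
start (MAX): max(29, 23) = 29
At start, MAX picks P (highest: 29).
At P, MIN picks d (lowest: 29).
At d, MAX picks t (highest: 29).
Terminal value 29.

start -> P -> d -> t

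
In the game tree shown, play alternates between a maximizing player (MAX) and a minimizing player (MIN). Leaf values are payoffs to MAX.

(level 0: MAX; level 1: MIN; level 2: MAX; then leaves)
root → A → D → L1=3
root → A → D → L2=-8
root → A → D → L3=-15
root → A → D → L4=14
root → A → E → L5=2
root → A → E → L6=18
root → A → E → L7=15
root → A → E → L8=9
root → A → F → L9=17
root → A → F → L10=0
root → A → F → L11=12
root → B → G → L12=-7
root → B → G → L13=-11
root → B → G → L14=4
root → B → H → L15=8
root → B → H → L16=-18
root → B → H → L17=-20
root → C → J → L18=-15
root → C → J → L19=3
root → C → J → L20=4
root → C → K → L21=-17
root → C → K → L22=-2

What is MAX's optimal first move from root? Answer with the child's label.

D (MAX): max(3, -8, -15, 14) = 14
E (MAX): max(2, 18, 15, 9) = 18
F (MAX): max(17, 0, 12) = 17
A (MIN): min(14, 18, 17) = 14
G (MAX): max(-7, -11, 4) = 4
H (MAX): max(8, -18, -20) = 8
B (MIN): min(4, 8) = 4
J (MAX): max(-15, 3, 4) = 4
K (MAX): max(-17, -2) = -2
C (MIN): min(4, -2) = -2
root (MAX): max(14, 4, -2) = 14
MAX at root wants the highest of {A=14, B=4, C=-2}, so chooses A.

A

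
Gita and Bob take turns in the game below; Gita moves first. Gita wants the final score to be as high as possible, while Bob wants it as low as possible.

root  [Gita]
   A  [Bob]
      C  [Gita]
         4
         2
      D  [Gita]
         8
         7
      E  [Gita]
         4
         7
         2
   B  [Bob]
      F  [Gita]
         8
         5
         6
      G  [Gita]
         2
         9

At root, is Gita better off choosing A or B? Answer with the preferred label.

C (Gita): max(4, 2) = 4
D (Gita): max(8, 7) = 8
E (Gita): max(4, 7, 2) = 7
A (Bob): min(4, 8, 7) = 4
F (Gita): max(8, 5, 6) = 8
G (Gita): max(2, 9) = 9
B (Bob): min(8, 9) = 8
Gita prefers the higher value; A=4, B=8. B is better since 8 > 4.

B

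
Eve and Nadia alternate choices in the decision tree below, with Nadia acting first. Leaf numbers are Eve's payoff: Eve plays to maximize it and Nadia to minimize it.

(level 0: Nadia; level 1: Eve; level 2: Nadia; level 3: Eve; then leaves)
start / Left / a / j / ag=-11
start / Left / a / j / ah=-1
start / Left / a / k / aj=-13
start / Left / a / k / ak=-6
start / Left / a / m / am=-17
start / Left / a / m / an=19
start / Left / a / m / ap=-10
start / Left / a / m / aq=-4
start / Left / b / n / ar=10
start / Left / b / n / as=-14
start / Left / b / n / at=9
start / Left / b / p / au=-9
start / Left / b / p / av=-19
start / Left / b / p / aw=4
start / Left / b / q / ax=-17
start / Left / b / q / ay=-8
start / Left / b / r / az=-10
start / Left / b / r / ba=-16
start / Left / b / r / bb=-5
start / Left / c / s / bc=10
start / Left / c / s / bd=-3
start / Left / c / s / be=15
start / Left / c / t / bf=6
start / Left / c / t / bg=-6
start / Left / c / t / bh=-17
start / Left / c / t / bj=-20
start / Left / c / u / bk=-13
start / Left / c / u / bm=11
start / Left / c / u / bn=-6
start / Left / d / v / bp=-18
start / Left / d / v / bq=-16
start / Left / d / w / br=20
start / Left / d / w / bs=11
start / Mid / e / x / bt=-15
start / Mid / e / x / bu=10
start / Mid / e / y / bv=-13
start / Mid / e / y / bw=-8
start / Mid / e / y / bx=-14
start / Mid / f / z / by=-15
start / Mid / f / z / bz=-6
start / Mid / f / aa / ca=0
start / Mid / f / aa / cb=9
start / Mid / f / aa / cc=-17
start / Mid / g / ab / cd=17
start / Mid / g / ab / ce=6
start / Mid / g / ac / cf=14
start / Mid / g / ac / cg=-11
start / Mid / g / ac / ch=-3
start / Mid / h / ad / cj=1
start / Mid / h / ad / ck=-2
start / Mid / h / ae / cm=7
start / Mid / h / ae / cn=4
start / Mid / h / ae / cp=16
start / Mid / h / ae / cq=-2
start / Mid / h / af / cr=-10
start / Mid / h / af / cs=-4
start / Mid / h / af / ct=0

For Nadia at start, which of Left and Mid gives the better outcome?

Left

j (Eve): max(-11, -1) = -1
k (Eve): max(-13, -6) = -6
m (Eve): max(-17, 19, -10, -4) = 19
a (Nadia): min(-1, -6, 19) = -6
n (Eve): max(10, -14, 9) = 10
p (Eve): max(-9, -19, 4) = 4
q (Eve): max(-17, -8) = -8
r (Eve): max(-10, -16, -5) = -5
b (Nadia): min(10, 4, -8, -5) = -8
s (Eve): max(10, -3, 15) = 15
t (Eve): max(6, -6, -17, -20) = 6
u (Eve): max(-13, 11, -6) = 11
c (Nadia): min(15, 6, 11) = 6
v (Eve): max(-18, -16) = -16
w (Eve): max(20, 11) = 20
d (Nadia): min(-16, 20) = -16
Left (Eve): max(-6, -8, 6, -16) = 6
x (Eve): max(-15, 10) = 10
y (Eve): max(-13, -8, -14) = -8
e (Nadia): min(10, -8) = -8
z (Eve): max(-15, -6) = -6
aa (Eve): max(0, 9, -17) = 9
f (Nadia): min(-6, 9) = -6
ab (Eve): max(17, 6) = 17
ac (Eve): max(14, -11, -3) = 14
g (Nadia): min(17, 14) = 14
ad (Eve): max(1, -2) = 1
ae (Eve): max(7, 4, 16, -2) = 16
af (Eve): max(-10, -4, 0) = 0
h (Nadia): min(1, 16, 0) = 0
Mid (Eve): max(-8, -6, 14, 0) = 14
Nadia prefers the lower value; Left=6, Mid=14. Left is better since 6 < 14.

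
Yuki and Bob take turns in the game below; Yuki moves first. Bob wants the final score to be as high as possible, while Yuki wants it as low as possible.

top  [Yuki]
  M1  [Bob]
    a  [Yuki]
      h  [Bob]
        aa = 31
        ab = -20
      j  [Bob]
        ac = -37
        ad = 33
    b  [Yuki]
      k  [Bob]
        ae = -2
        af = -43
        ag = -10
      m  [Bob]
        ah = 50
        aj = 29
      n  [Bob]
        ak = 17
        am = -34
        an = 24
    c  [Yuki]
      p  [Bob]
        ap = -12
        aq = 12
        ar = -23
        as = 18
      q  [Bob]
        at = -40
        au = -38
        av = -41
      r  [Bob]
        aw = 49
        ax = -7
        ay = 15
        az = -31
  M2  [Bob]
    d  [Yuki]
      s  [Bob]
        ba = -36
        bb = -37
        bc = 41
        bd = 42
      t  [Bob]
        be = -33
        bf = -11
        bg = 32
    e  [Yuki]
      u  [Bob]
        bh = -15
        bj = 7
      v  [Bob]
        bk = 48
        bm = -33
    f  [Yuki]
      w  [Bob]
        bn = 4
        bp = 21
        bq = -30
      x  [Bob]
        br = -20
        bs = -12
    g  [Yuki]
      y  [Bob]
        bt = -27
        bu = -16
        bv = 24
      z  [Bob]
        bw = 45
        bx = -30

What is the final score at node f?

w (Bob): max(4, 21, -30) = 21
x (Bob): max(-20, -12) = -12
f (Yuki): min(21, -12) = -12

-12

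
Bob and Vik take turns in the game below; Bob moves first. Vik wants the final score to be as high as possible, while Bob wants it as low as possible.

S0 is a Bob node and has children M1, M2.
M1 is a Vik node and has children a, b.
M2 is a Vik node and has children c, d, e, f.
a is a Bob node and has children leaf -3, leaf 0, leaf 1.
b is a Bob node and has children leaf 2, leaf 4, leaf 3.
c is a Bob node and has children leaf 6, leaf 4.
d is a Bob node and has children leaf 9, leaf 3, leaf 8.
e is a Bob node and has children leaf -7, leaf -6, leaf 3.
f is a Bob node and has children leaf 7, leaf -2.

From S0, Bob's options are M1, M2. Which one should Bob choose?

a (Bob): min(-3, 0, 1) = -3
b (Bob): min(2, 4, 3) = 2
M1 (Vik): max(-3, 2) = 2
c (Bob): min(6, 4) = 4
d (Bob): min(9, 3, 8) = 3
e (Bob): min(-7, -6, 3) = -7
f (Bob): min(7, -2) = -2
M2 (Vik): max(4, 3, -7, -2) = 4
S0 (Bob): min(2, 4) = 2
Bob at S0 wants the lowest of {M1=2, M2=4}, so chooses M1.

M1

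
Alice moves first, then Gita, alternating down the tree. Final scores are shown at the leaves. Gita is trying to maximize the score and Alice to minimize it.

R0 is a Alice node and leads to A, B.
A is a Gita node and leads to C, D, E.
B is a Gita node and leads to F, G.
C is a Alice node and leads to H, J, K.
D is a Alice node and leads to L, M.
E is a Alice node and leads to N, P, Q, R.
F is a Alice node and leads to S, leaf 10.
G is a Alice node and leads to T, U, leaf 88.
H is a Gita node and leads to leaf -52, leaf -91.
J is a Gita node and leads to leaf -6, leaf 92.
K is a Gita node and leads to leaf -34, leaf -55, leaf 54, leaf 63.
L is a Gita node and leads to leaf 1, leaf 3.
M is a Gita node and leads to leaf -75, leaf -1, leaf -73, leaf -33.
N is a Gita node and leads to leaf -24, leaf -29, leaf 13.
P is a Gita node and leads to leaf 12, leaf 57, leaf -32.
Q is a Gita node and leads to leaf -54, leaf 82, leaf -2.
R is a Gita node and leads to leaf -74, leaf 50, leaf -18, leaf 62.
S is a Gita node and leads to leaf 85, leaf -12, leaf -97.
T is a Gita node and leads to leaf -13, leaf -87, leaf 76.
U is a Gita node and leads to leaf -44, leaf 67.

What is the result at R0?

13

H (Gita): max(-52, -91) = -52
J (Gita): max(-6, 92) = 92
K (Gita): max(-34, -55, 54, 63) = 63
C (Alice): min(-52, 92, 63) = -52
L (Gita): max(1, 3) = 3
M (Gita): max(-75, -1, -73, -33) = -1
D (Alice): min(3, -1) = -1
N (Gita): max(-24, -29, 13) = 13
P (Gita): max(12, 57, -32) = 57
Q (Gita): max(-54, 82, -2) = 82
R (Gita): max(-74, 50, -18, 62) = 62
E (Alice): min(13, 57, 82, 62) = 13
A (Gita): max(-52, -1, 13) = 13
S (Gita): max(85, -12, -97) = 85
F (Alice): min(85, 10) = 10
T (Gita): max(-13, -87, 76) = 76
U (Gita): max(-44, 67) = 67
G (Alice): min(76, 67, 88) = 67
B (Gita): max(10, 67) = 67
R0 (Alice): min(13, 67) = 13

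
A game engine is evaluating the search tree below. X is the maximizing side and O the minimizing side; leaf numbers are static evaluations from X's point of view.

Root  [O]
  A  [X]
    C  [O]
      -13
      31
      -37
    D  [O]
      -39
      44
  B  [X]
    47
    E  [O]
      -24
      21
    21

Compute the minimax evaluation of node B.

E (O): min(-24, 21) = -24
B (X): max(47, -24, 21) = 47

47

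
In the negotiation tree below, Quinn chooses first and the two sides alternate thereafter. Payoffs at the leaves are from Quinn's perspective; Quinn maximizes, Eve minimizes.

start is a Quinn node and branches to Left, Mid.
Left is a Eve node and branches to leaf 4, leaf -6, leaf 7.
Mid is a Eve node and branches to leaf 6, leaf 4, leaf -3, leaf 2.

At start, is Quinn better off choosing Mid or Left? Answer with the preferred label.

Mid

Mid (Eve): min(6, 4, -3, 2) = -3
Left (Eve): min(4, -6, 7) = -6
Quinn prefers the higher value; Mid=-3, Left=-6. Mid is better since -3 > -6.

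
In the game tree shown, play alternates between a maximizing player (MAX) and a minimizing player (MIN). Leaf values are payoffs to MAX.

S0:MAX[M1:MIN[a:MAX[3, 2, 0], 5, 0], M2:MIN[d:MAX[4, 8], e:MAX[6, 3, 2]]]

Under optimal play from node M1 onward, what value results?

a (MAX): max(3, 2, 0) = 3
M1 (MIN): min(3, 5, 0) = 0

0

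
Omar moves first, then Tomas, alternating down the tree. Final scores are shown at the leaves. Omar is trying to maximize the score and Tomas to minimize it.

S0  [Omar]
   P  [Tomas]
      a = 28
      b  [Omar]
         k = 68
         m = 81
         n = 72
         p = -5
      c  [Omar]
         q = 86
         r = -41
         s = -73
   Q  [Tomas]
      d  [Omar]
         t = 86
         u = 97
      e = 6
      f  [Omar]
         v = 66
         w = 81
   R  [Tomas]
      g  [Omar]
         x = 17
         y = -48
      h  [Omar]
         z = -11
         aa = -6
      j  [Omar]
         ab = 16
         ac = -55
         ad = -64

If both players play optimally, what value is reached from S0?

28

b (Omar): max(68, 81, 72, -5) = 81
c (Omar): max(86, -41, -73) = 86
P (Tomas): min(28, 81, 86) = 28
d (Omar): max(86, 97) = 97
f (Omar): max(66, 81) = 81
Q (Tomas): min(97, 6, 81) = 6
g (Omar): max(17, -48) = 17
h (Omar): max(-11, -6) = -6
j (Omar): max(16, -55, -64) = 16
R (Tomas): min(17, -6, 16) = -6
S0 (Omar): max(28, 6, -6) = 28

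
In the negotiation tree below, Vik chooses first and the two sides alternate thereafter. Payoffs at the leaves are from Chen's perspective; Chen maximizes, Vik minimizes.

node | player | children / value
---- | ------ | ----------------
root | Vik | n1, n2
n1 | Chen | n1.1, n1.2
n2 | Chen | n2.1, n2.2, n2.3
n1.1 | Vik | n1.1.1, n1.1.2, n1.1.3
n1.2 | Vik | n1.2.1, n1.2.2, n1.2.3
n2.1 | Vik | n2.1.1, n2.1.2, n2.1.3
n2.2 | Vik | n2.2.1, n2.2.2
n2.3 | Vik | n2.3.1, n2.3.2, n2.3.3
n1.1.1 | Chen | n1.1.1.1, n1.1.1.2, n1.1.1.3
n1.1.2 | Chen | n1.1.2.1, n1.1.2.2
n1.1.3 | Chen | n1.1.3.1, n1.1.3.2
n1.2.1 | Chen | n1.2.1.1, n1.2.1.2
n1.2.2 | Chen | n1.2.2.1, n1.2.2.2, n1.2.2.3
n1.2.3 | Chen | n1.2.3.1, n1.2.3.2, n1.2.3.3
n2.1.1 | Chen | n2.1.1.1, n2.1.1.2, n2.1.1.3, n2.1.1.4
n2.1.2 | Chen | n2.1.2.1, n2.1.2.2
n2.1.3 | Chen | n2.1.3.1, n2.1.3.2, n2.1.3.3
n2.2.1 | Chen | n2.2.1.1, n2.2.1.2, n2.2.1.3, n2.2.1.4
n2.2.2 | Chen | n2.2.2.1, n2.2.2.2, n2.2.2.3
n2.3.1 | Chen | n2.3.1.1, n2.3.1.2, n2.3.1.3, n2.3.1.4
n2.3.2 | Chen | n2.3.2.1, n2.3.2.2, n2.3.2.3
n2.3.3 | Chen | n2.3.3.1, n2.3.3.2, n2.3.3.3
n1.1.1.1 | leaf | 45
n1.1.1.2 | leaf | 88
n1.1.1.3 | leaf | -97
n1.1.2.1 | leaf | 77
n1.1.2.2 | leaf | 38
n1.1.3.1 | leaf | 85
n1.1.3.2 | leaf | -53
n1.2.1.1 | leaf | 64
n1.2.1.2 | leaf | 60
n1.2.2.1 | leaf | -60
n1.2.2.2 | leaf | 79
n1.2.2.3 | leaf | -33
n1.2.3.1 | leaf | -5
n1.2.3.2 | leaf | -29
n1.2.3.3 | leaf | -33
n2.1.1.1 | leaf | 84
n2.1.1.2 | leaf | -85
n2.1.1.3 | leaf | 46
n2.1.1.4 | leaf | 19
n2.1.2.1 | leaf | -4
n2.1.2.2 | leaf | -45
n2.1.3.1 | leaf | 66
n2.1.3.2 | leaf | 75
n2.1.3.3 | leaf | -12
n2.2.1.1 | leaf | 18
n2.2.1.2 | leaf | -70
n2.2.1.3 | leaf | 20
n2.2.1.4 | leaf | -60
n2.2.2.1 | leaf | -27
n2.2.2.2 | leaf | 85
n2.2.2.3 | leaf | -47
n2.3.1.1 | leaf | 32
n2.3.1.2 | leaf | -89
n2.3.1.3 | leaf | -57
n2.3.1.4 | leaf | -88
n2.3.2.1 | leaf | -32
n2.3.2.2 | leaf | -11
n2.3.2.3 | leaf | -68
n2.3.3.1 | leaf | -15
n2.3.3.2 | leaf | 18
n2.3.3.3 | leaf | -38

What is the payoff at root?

n1.1.1 (Chen): max(45, 88, -97) = 88
n1.1.2 (Chen): max(77, 38) = 77
n1.1.3 (Chen): max(85, -53) = 85
n1.1 (Vik): min(88, 77, 85) = 77
n1.2.1 (Chen): max(64, 60) = 64
n1.2.2 (Chen): max(-60, 79, -33) = 79
n1.2.3 (Chen): max(-5, -29, -33) = -5
n1.2 (Vik): min(64, 79, -5) = -5
n1 (Chen): max(77, -5) = 77
n2.1.1 (Chen): max(84, -85, 46, 19) = 84
n2.1.2 (Chen): max(-4, -45) = -4
n2.1.3 (Chen): max(66, 75, -12) = 75
n2.1 (Vik): min(84, -4, 75) = -4
n2.2.1 (Chen): max(18, -70, 20, -60) = 20
n2.2.2 (Chen): max(-27, 85, -47) = 85
n2.2 (Vik): min(20, 85) = 20
n2.3.1 (Chen): max(32, -89, -57, -88) = 32
n2.3.2 (Chen): max(-32, -11, -68) = -11
n2.3.3 (Chen): max(-15, 18, -38) = 18
n2.3 (Vik): min(32, -11, 18) = -11
n2 (Chen): max(-4, 20, -11) = 20
root (Vik): min(77, 20) = 20

20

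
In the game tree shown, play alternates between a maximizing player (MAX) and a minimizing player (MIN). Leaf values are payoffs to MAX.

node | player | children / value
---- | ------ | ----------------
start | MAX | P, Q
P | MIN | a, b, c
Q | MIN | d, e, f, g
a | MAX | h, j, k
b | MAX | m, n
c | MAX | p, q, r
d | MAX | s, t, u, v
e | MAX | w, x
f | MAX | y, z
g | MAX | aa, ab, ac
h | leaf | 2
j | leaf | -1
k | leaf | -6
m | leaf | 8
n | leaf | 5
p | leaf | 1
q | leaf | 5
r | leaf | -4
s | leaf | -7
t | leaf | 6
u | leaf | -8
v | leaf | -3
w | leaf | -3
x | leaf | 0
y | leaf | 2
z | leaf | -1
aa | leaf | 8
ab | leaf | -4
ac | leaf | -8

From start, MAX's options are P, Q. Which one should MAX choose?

P

a (MAX): max(2, -1, -6) = 2
b (MAX): max(8, 5) = 8
c (MAX): max(1, 5, -4) = 5
P (MIN): min(2, 8, 5) = 2
d (MAX): max(-7, 6, -8, -3) = 6
e (MAX): max(-3, 0) = 0
f (MAX): max(2, -1) = 2
g (MAX): max(8, -4, -8) = 8
Q (MIN): min(6, 0, 2, 8) = 0
start (MAX): max(2, 0) = 2
MAX at start wants the highest of {P=2, Q=0}, so chooses P.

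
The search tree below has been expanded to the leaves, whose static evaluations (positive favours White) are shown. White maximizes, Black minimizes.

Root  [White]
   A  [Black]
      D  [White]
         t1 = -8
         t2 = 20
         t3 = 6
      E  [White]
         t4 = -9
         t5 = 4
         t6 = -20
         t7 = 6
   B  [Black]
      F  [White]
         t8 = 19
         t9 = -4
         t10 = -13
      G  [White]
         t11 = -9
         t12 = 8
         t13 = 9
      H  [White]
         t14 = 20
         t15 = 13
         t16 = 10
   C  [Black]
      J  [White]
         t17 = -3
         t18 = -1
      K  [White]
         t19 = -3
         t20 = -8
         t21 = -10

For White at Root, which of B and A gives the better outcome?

F (White): max(19, -4, -13) = 19
G (White): max(-9, 8, 9) = 9
H (White): max(20, 13, 10) = 20
B (Black): min(19, 9, 20) = 9
D (White): max(-8, 20, 6) = 20
E (White): max(-9, 4, -20, 6) = 6
A (Black): min(20, 6) = 6
White prefers the higher value; B=9, A=6. B is better since 9 > 6.

B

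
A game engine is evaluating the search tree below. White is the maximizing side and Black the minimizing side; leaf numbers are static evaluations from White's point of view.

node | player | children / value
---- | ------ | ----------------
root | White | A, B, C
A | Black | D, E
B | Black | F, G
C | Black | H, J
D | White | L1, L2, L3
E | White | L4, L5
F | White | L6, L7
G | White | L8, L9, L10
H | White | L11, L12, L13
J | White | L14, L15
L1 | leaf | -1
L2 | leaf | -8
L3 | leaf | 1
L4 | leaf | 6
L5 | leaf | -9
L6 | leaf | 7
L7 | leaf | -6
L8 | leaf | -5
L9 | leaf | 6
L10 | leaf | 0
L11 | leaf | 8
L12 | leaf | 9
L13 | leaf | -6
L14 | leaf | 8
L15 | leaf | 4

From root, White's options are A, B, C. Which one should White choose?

C

D (White): max(-1, -8, 1) = 1
E (White): max(6, -9) = 6
A (Black): min(1, 6) = 1
F (White): max(7, -6) = 7
G (White): max(-5, 6, 0) = 6
B (Black): min(7, 6) = 6
H (White): max(8, 9, -6) = 9
J (White): max(8, 4) = 8
C (Black): min(9, 8) = 8
root (White): max(1, 6, 8) = 8
White at root wants the highest of {A=1, B=6, C=8}, so chooses C.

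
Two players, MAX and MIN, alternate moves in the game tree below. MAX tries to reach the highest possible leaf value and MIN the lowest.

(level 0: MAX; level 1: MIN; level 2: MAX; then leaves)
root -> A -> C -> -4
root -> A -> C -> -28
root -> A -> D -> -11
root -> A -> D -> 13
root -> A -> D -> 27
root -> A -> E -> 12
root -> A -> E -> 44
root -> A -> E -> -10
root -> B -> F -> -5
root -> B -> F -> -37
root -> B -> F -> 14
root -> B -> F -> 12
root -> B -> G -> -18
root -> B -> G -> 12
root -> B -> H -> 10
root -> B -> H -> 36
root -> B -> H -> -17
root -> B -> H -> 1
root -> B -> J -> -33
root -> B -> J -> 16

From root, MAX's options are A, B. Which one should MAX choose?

B

C (MAX): max(-4, -28) = -4
D (MAX): max(-11, 13, 27) = 27
E (MAX): max(12, 44, -10) = 44
A (MIN): min(-4, 27, 44) = -4
F (MAX): max(-5, -37, 14, 12) = 14
G (MAX): max(-18, 12) = 12
H (MAX): max(10, 36, -17, 1) = 36
J (MAX): max(-33, 16) = 16
B (MIN): min(14, 12, 36, 16) = 12
root (MAX): max(-4, 12) = 12
MAX at root wants the highest of {A=-4, B=12}, so chooses B.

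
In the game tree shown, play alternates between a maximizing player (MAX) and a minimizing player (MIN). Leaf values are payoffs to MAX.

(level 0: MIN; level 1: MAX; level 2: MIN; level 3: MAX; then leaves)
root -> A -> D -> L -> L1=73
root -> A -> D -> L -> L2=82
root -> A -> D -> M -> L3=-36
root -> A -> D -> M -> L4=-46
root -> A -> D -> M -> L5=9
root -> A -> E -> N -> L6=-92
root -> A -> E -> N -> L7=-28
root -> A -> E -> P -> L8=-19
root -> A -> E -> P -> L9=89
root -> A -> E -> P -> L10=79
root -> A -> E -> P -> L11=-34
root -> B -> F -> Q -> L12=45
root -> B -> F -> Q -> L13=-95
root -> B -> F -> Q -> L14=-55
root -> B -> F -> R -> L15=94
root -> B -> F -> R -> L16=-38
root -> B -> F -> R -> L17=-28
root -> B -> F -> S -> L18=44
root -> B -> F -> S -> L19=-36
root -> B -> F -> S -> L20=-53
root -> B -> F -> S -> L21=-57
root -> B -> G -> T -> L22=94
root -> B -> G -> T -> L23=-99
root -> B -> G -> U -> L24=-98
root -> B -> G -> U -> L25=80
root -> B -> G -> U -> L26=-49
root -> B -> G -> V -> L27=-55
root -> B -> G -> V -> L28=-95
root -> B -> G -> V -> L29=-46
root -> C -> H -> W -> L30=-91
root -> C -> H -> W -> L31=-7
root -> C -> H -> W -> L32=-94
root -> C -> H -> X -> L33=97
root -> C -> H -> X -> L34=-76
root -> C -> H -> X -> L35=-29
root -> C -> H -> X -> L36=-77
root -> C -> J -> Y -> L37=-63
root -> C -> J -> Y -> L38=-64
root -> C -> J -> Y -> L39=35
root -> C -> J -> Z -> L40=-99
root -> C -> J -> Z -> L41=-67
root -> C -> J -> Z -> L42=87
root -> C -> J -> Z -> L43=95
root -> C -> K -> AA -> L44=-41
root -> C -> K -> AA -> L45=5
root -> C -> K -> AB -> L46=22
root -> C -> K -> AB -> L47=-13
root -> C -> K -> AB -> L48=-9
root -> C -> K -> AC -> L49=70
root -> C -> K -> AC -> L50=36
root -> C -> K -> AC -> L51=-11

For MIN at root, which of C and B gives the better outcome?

C

W (MAX): max(-91, -7, -94) = -7
X (MAX): max(97, -76, -29, -77) = 97
H (MIN): min(-7, 97) = -7
Y (MAX): max(-63, -64, 35) = 35
Z (MAX): max(-99, -67, 87, 95) = 95
J (MIN): min(35, 95) = 35
AA (MAX): max(-41, 5) = 5
AB (MAX): max(22, -13, -9) = 22
AC (MAX): max(70, 36, -11) = 70
K (MIN): min(5, 22, 70) = 5
C (MAX): max(-7, 35, 5) = 35
Q (MAX): max(45, -95, -55) = 45
R (MAX): max(94, -38, -28) = 94
S (MAX): max(44, -36, -53, -57) = 44
F (MIN): min(45, 94, 44) = 44
T (MAX): max(94, -99) = 94
U (MAX): max(-98, 80, -49) = 80
V (MAX): max(-55, -95, -46) = -46
G (MIN): min(94, 80, -46) = -46
B (MAX): max(44, -46) = 44
MIN prefers the lower value; C=35, B=44. C is better since 35 < 44.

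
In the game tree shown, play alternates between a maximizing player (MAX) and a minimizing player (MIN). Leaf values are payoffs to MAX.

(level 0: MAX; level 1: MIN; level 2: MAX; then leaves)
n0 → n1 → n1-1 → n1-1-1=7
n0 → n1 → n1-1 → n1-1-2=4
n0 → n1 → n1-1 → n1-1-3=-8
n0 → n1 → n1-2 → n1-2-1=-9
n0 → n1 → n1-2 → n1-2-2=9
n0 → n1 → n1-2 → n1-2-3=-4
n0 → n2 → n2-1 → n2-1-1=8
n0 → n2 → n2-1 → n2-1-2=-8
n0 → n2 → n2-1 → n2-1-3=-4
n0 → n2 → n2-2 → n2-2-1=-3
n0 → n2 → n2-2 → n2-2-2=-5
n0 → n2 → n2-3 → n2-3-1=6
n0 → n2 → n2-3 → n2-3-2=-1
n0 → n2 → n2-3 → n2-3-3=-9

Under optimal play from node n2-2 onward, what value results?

-3

n2-2 (MAX): max(-3, -5) = -3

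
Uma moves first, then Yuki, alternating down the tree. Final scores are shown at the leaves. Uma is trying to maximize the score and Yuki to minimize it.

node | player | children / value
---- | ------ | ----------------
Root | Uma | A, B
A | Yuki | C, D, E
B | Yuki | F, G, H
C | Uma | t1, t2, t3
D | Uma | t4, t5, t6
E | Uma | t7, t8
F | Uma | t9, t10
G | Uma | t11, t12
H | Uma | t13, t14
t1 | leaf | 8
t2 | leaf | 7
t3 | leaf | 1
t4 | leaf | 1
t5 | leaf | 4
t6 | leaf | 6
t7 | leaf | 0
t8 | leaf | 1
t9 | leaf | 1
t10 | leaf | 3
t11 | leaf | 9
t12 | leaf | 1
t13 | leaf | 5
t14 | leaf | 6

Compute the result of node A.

1

C (Uma): max(8, 7, 1) = 8
D (Uma): max(1, 4, 6) = 6
E (Uma): max(0, 1) = 1
A (Yuki): min(8, 6, 1) = 1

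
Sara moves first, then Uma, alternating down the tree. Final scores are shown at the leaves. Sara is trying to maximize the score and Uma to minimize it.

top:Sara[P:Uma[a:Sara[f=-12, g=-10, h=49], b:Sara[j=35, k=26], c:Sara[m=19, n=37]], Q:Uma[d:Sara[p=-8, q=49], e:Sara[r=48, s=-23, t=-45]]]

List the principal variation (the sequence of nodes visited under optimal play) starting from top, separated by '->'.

top -> Q -> e -> r

a (Sara): max(-12, -10, 49) = 49
b (Sara): max(35, 26) = 35
c (Sara): max(19, 37) = 37
P (Uma): min(49, 35, 37) = 35
d (Sara): max(-8, 49) = 49
e (Sara): max(48, -23, -45) = 48
Q (Uma): min(49, 48) = 48
top (Sara): max(35, 48) = 48
At top, Sara picks Q (highest: 48).
At Q, Uma picks e (lowest: 48).
At e, Sara picks r (highest: 48).
Terminal value 48.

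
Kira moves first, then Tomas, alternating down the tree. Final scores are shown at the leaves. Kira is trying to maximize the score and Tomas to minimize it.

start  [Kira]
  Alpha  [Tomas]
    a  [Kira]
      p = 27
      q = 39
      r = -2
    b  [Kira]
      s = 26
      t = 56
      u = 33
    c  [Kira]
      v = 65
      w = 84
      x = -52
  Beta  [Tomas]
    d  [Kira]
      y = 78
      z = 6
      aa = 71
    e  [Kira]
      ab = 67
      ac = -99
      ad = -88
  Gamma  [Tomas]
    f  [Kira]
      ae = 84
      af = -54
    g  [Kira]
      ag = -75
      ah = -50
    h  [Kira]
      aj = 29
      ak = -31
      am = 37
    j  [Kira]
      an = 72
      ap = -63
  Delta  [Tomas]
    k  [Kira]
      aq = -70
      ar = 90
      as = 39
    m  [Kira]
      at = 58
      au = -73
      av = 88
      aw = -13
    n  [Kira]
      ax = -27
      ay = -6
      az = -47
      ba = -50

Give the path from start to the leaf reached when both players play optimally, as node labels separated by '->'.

a (Kira): max(27, 39, -2) = 39
b (Kira): max(26, 56, 33) = 56
c (Kira): max(65, 84, -52) = 84
Alpha (Tomas): min(39, 56, 84) = 39
d (Kira): max(78, 6, 71) = 78
e (Kira): max(67, -99, -88) = 67
Beta (Tomas): min(78, 67) = 67
f (Kira): max(84, -54) = 84
g (Kira): max(-75, -50) = -50
h (Kira): max(29, -31, 37) = 37
j (Kira): max(72, -63) = 72
Gamma (Tomas): min(84, -50, 37, 72) = -50
k (Kira): max(-70, 90, 39) = 90
m (Kira): max(58, -73, 88, -13) = 88
n (Kira): max(-27, -6, -47, -50) = -6
Delta (Tomas): min(90, 88, -6) = -6
start (Kira): max(39, 67, -50, -6) = 67
At start, Kira picks Beta (highest: 67).
At Beta, Tomas picks e (lowest: 67).
At e, Kira picks ab (highest: 67).
Terminal value 67.

start -> Beta -> e -> ab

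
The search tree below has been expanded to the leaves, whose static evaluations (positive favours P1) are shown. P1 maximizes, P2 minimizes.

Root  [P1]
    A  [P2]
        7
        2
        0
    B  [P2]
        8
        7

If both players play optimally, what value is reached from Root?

7

A (P2): min(7, 2, 0) = 0
B (P2): min(8, 7) = 7
Root (P1): max(0, 7) = 7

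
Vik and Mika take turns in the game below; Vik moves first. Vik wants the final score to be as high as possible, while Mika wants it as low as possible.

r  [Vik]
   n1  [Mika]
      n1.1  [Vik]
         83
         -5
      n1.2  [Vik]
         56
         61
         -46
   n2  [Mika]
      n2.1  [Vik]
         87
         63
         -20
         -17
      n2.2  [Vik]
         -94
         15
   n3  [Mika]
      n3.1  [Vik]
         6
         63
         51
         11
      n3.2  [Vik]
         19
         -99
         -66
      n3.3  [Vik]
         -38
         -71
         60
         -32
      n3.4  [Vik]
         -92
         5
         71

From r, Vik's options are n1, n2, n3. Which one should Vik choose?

n1.1 (Vik): max(83, -5) = 83
n1.2 (Vik): max(56, 61, -46) = 61
n1 (Mika): min(83, 61) = 61
n2.1 (Vik): max(87, 63, -20, -17) = 87
n2.2 (Vik): max(-94, 15) = 15
n2 (Mika): min(87, 15) = 15
n3.1 (Vik): max(6, 63, 51, 11) = 63
n3.2 (Vik): max(19, -99, -66) = 19
n3.3 (Vik): max(-38, -71, 60, -32) = 60
n3.4 (Vik): max(-92, 5, 71) = 71
n3 (Mika): min(63, 19, 60, 71) = 19
r (Vik): max(61, 15, 19) = 61
Vik at r wants the highest of {n1=61, n2=15, n3=19}, so chooses n1.

n1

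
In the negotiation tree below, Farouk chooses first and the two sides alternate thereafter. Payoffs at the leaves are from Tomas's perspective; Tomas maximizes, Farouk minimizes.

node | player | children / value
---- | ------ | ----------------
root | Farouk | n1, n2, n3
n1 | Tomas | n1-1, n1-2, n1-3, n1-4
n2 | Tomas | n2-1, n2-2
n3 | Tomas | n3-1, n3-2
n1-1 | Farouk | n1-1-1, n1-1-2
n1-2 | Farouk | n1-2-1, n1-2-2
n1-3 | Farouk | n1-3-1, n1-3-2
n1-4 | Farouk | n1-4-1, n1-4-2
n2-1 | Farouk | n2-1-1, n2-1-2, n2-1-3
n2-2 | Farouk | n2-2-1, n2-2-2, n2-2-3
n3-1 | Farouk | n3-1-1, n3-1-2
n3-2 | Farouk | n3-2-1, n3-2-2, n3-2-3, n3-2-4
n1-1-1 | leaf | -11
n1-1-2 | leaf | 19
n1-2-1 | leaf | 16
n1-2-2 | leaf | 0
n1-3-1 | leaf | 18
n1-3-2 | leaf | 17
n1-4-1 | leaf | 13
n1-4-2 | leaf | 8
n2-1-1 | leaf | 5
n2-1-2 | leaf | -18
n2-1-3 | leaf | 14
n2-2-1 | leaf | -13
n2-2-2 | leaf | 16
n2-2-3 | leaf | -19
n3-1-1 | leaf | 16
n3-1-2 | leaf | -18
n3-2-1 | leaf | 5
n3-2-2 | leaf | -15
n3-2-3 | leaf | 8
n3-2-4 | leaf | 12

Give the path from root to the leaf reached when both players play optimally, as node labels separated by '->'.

n1-1 (Farouk): min(-11, 19) = -11
n1-2 (Farouk): min(16, 0) = 0
n1-3 (Farouk): min(18, 17) = 17
n1-4 (Farouk): min(13, 8) = 8
n1 (Tomas): max(-11, 0, 17, 8) = 17
n2-1 (Farouk): min(5, -18, 14) = -18
n2-2 (Farouk): min(-13, 16, -19) = -19
n2 (Tomas): max(-18, -19) = -18
n3-1 (Farouk): min(16, -18) = -18
n3-2 (Farouk): min(5, -15, 8, 12) = -15
n3 (Tomas): max(-18, -15) = -15
root (Farouk): min(17, -18, -15) = -18
At root, Farouk picks n2 (lowest: -18).
At n2, Tomas picks n2-1 (highest: -18).
At n2-1, Farouk picks n2-1-2 (lowest: -18).
Terminal value -18.

root -> n2 -> n2-1 -> n2-1-2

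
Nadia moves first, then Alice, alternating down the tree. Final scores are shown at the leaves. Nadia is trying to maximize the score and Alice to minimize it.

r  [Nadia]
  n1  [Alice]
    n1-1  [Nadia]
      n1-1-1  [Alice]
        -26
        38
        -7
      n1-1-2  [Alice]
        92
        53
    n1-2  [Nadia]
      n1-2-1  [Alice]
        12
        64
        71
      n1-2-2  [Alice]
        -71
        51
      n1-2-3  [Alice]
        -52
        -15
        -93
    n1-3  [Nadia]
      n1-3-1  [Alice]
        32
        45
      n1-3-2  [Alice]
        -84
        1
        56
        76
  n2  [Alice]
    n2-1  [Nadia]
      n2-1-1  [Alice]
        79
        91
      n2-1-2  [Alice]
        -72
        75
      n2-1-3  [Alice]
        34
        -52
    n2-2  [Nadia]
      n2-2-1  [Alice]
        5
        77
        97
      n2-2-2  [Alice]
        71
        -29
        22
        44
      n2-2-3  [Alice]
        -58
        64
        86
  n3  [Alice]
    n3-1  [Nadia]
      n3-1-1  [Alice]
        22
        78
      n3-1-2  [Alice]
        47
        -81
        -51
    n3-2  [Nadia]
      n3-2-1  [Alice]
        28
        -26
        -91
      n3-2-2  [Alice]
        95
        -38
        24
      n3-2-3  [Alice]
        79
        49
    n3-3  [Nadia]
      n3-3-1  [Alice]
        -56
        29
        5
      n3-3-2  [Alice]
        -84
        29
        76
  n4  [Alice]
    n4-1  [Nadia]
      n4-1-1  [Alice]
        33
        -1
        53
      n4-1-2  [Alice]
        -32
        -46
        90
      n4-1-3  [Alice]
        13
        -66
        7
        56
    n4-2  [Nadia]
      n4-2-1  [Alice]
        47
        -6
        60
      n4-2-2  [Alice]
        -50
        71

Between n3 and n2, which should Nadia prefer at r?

n2

n3-1-1 (Alice): min(22, 78) = 22
n3-1-2 (Alice): min(47, -81, -51) = -81
n3-1 (Nadia): max(22, -81) = 22
n3-2-1 (Alice): min(28, -26, -91) = -91
n3-2-2 (Alice): min(95, -38, 24) = -38
n3-2-3 (Alice): min(79, 49) = 49
n3-2 (Nadia): max(-91, -38, 49) = 49
n3-3-1 (Alice): min(-56, 29, 5) = -56
n3-3-2 (Alice): min(-84, 29, 76) = -84
n3-3 (Nadia): max(-56, -84) = -56
n3 (Alice): min(22, 49, -56) = -56
n2-1-1 (Alice): min(79, 91) = 79
n2-1-2 (Alice): min(-72, 75) = -72
n2-1-3 (Alice): min(34, -52) = -52
n2-1 (Nadia): max(79, -72, -52) = 79
n2-2-1 (Alice): min(5, 77, 97) = 5
n2-2-2 (Alice): min(71, -29, 22, 44) = -29
n2-2-3 (Alice): min(-58, 64, 86) = -58
n2-2 (Nadia): max(5, -29, -58) = 5
n2 (Alice): min(79, 5) = 5
Nadia prefers the higher value; n3=-56, n2=5. n2 is better since 5 > -56.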